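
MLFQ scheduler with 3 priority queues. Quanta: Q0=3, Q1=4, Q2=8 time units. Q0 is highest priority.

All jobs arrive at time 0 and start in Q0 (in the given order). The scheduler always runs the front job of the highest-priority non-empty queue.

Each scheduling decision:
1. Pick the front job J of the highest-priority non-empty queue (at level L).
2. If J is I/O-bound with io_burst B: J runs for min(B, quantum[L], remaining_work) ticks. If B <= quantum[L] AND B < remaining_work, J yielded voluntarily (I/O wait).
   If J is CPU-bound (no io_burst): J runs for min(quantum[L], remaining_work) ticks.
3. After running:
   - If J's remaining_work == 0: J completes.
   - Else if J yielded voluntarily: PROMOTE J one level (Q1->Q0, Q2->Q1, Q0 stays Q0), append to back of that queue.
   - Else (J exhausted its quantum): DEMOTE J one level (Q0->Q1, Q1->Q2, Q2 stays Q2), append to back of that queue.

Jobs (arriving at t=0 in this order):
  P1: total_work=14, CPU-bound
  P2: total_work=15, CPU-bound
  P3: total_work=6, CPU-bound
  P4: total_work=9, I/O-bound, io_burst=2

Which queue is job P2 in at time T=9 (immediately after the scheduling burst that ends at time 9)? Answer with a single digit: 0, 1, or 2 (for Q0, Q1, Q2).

Answer: 1

Derivation:
t=0-3: P1@Q0 runs 3, rem=11, quantum used, demote→Q1. Q0=[P2,P3,P4] Q1=[P1] Q2=[]
t=3-6: P2@Q0 runs 3, rem=12, quantum used, demote→Q1. Q0=[P3,P4] Q1=[P1,P2] Q2=[]
t=6-9: P3@Q0 runs 3, rem=3, quantum used, demote→Q1. Q0=[P4] Q1=[P1,P2,P3] Q2=[]
t=9-11: P4@Q0 runs 2, rem=7, I/O yield, promote→Q0. Q0=[P4] Q1=[P1,P2,P3] Q2=[]
t=11-13: P4@Q0 runs 2, rem=5, I/O yield, promote→Q0. Q0=[P4] Q1=[P1,P2,P3] Q2=[]
t=13-15: P4@Q0 runs 2, rem=3, I/O yield, promote→Q0. Q0=[P4] Q1=[P1,P2,P3] Q2=[]
t=15-17: P4@Q0 runs 2, rem=1, I/O yield, promote→Q0. Q0=[P4] Q1=[P1,P2,P3] Q2=[]
t=17-18: P4@Q0 runs 1, rem=0, completes. Q0=[] Q1=[P1,P2,P3] Q2=[]
t=18-22: P1@Q1 runs 4, rem=7, quantum used, demote→Q2. Q0=[] Q1=[P2,P3] Q2=[P1]
t=22-26: P2@Q1 runs 4, rem=8, quantum used, demote→Q2. Q0=[] Q1=[P3] Q2=[P1,P2]
t=26-29: P3@Q1 runs 3, rem=0, completes. Q0=[] Q1=[] Q2=[P1,P2]
t=29-36: P1@Q2 runs 7, rem=0, completes. Q0=[] Q1=[] Q2=[P2]
t=36-44: P2@Q2 runs 8, rem=0, completes. Q0=[] Q1=[] Q2=[]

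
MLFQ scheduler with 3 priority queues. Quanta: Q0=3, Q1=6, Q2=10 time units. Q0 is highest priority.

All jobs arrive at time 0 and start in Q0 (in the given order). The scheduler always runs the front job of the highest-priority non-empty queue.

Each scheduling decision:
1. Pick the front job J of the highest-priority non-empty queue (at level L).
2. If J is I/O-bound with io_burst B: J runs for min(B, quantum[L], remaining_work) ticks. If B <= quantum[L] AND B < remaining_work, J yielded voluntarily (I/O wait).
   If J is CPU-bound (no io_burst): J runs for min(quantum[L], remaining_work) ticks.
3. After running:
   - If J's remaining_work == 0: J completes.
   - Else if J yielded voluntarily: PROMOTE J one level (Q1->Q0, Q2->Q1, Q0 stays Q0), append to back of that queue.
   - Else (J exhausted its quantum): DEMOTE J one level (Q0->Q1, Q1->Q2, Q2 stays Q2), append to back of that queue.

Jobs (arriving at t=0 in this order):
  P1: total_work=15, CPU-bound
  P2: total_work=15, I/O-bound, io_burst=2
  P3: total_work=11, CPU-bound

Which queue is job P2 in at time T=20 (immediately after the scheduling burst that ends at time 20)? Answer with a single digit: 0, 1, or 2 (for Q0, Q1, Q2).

Answer: 0

Derivation:
t=0-3: P1@Q0 runs 3, rem=12, quantum used, demote→Q1. Q0=[P2,P3] Q1=[P1] Q2=[]
t=3-5: P2@Q0 runs 2, rem=13, I/O yield, promote→Q0. Q0=[P3,P2] Q1=[P1] Q2=[]
t=5-8: P3@Q0 runs 3, rem=8, quantum used, demote→Q1. Q0=[P2] Q1=[P1,P3] Q2=[]
t=8-10: P2@Q0 runs 2, rem=11, I/O yield, promote→Q0. Q0=[P2] Q1=[P1,P3] Q2=[]
t=10-12: P2@Q0 runs 2, rem=9, I/O yield, promote→Q0. Q0=[P2] Q1=[P1,P3] Q2=[]
t=12-14: P2@Q0 runs 2, rem=7, I/O yield, promote→Q0. Q0=[P2] Q1=[P1,P3] Q2=[]
t=14-16: P2@Q0 runs 2, rem=5, I/O yield, promote→Q0. Q0=[P2] Q1=[P1,P3] Q2=[]
t=16-18: P2@Q0 runs 2, rem=3, I/O yield, promote→Q0. Q0=[P2] Q1=[P1,P3] Q2=[]
t=18-20: P2@Q0 runs 2, rem=1, I/O yield, promote→Q0. Q0=[P2] Q1=[P1,P3] Q2=[]
t=20-21: P2@Q0 runs 1, rem=0, completes. Q0=[] Q1=[P1,P3] Q2=[]
t=21-27: P1@Q1 runs 6, rem=6, quantum used, demote→Q2. Q0=[] Q1=[P3] Q2=[P1]
t=27-33: P3@Q1 runs 6, rem=2, quantum used, demote→Q2. Q0=[] Q1=[] Q2=[P1,P3]
t=33-39: P1@Q2 runs 6, rem=0, completes. Q0=[] Q1=[] Q2=[P3]
t=39-41: P3@Q2 runs 2, rem=0, completes. Q0=[] Q1=[] Q2=[]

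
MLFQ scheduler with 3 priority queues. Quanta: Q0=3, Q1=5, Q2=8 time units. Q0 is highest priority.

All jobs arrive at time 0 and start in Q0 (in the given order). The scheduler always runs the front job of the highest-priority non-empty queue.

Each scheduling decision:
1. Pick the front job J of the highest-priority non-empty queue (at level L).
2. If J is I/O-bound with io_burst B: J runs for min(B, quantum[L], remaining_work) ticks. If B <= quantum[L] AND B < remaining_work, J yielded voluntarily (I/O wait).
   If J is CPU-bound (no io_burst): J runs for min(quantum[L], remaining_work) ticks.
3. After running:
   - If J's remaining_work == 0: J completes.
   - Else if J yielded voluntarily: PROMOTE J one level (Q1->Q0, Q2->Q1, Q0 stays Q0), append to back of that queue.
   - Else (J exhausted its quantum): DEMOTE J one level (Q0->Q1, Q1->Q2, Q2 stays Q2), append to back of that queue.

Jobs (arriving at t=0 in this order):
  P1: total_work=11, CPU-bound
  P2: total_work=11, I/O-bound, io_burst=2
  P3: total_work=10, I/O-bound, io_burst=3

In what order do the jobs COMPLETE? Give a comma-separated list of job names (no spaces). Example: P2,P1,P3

Answer: P3,P2,P1

Derivation:
t=0-3: P1@Q0 runs 3, rem=8, quantum used, demote→Q1. Q0=[P2,P3] Q1=[P1] Q2=[]
t=3-5: P2@Q0 runs 2, rem=9, I/O yield, promote→Q0. Q0=[P3,P2] Q1=[P1] Q2=[]
t=5-8: P3@Q0 runs 3, rem=7, I/O yield, promote→Q0. Q0=[P2,P3] Q1=[P1] Q2=[]
t=8-10: P2@Q0 runs 2, rem=7, I/O yield, promote→Q0. Q0=[P3,P2] Q1=[P1] Q2=[]
t=10-13: P3@Q0 runs 3, rem=4, I/O yield, promote→Q0. Q0=[P2,P3] Q1=[P1] Q2=[]
t=13-15: P2@Q0 runs 2, rem=5, I/O yield, promote→Q0. Q0=[P3,P2] Q1=[P1] Q2=[]
t=15-18: P3@Q0 runs 3, rem=1, I/O yield, promote→Q0. Q0=[P2,P3] Q1=[P1] Q2=[]
t=18-20: P2@Q0 runs 2, rem=3, I/O yield, promote→Q0. Q0=[P3,P2] Q1=[P1] Q2=[]
t=20-21: P3@Q0 runs 1, rem=0, completes. Q0=[P2] Q1=[P1] Q2=[]
t=21-23: P2@Q0 runs 2, rem=1, I/O yield, promote→Q0. Q0=[P2] Q1=[P1] Q2=[]
t=23-24: P2@Q0 runs 1, rem=0, completes. Q0=[] Q1=[P1] Q2=[]
t=24-29: P1@Q1 runs 5, rem=3, quantum used, demote→Q2. Q0=[] Q1=[] Q2=[P1]
t=29-32: P1@Q2 runs 3, rem=0, completes. Q0=[] Q1=[] Q2=[]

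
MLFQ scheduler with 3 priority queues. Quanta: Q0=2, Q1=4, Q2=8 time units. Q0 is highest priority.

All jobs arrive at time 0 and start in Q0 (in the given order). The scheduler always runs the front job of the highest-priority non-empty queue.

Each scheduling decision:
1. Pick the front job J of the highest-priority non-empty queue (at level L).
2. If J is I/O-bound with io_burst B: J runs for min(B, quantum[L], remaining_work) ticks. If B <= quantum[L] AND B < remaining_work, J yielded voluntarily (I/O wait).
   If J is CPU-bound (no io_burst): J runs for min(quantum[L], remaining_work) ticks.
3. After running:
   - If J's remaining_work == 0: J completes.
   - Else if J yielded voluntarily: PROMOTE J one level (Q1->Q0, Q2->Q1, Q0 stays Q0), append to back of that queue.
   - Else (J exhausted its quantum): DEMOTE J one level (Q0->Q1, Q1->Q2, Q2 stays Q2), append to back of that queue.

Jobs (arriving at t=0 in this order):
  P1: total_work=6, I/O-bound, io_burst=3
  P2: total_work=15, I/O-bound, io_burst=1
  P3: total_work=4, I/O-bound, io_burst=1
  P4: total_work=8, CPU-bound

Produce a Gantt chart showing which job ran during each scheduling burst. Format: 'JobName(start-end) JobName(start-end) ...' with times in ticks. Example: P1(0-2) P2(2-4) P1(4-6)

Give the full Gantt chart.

Answer: P1(0-2) P2(2-3) P3(3-4) P4(4-6) P2(6-7) P3(7-8) P2(8-9) P3(9-10) P2(10-11) P3(11-12) P2(12-13) P2(13-14) P2(14-15) P2(15-16) P2(16-17) P2(17-18) P2(18-19) P2(19-20) P2(20-21) P2(21-22) P2(22-23) P1(23-26) P1(26-27) P4(27-31) P4(31-33)

Derivation:
t=0-2: P1@Q0 runs 2, rem=4, quantum used, demote→Q1. Q0=[P2,P3,P4] Q1=[P1] Q2=[]
t=2-3: P2@Q0 runs 1, rem=14, I/O yield, promote→Q0. Q0=[P3,P4,P2] Q1=[P1] Q2=[]
t=3-4: P3@Q0 runs 1, rem=3, I/O yield, promote→Q0. Q0=[P4,P2,P3] Q1=[P1] Q2=[]
t=4-6: P4@Q0 runs 2, rem=6, quantum used, demote→Q1. Q0=[P2,P3] Q1=[P1,P4] Q2=[]
t=6-7: P2@Q0 runs 1, rem=13, I/O yield, promote→Q0. Q0=[P3,P2] Q1=[P1,P4] Q2=[]
t=7-8: P3@Q0 runs 1, rem=2, I/O yield, promote→Q0. Q0=[P2,P3] Q1=[P1,P4] Q2=[]
t=8-9: P2@Q0 runs 1, rem=12, I/O yield, promote→Q0. Q0=[P3,P2] Q1=[P1,P4] Q2=[]
t=9-10: P3@Q0 runs 1, rem=1, I/O yield, promote→Q0. Q0=[P2,P3] Q1=[P1,P4] Q2=[]
t=10-11: P2@Q0 runs 1, rem=11, I/O yield, promote→Q0. Q0=[P3,P2] Q1=[P1,P4] Q2=[]
t=11-12: P3@Q0 runs 1, rem=0, completes. Q0=[P2] Q1=[P1,P4] Q2=[]
t=12-13: P2@Q0 runs 1, rem=10, I/O yield, promote→Q0. Q0=[P2] Q1=[P1,P4] Q2=[]
t=13-14: P2@Q0 runs 1, rem=9, I/O yield, promote→Q0. Q0=[P2] Q1=[P1,P4] Q2=[]
t=14-15: P2@Q0 runs 1, rem=8, I/O yield, promote→Q0. Q0=[P2] Q1=[P1,P4] Q2=[]
t=15-16: P2@Q0 runs 1, rem=7, I/O yield, promote→Q0. Q0=[P2] Q1=[P1,P4] Q2=[]
t=16-17: P2@Q0 runs 1, rem=6, I/O yield, promote→Q0. Q0=[P2] Q1=[P1,P4] Q2=[]
t=17-18: P2@Q0 runs 1, rem=5, I/O yield, promote→Q0. Q0=[P2] Q1=[P1,P4] Q2=[]
t=18-19: P2@Q0 runs 1, rem=4, I/O yield, promote→Q0. Q0=[P2] Q1=[P1,P4] Q2=[]
t=19-20: P2@Q0 runs 1, rem=3, I/O yield, promote→Q0. Q0=[P2] Q1=[P1,P4] Q2=[]
t=20-21: P2@Q0 runs 1, rem=2, I/O yield, promote→Q0. Q0=[P2] Q1=[P1,P4] Q2=[]
t=21-22: P2@Q0 runs 1, rem=1, I/O yield, promote→Q0. Q0=[P2] Q1=[P1,P4] Q2=[]
t=22-23: P2@Q0 runs 1, rem=0, completes. Q0=[] Q1=[P1,P4] Q2=[]
t=23-26: P1@Q1 runs 3, rem=1, I/O yield, promote→Q0. Q0=[P1] Q1=[P4] Q2=[]
t=26-27: P1@Q0 runs 1, rem=0, completes. Q0=[] Q1=[P4] Q2=[]
t=27-31: P4@Q1 runs 4, rem=2, quantum used, demote→Q2. Q0=[] Q1=[] Q2=[P4]
t=31-33: P4@Q2 runs 2, rem=0, completes. Q0=[] Q1=[] Q2=[]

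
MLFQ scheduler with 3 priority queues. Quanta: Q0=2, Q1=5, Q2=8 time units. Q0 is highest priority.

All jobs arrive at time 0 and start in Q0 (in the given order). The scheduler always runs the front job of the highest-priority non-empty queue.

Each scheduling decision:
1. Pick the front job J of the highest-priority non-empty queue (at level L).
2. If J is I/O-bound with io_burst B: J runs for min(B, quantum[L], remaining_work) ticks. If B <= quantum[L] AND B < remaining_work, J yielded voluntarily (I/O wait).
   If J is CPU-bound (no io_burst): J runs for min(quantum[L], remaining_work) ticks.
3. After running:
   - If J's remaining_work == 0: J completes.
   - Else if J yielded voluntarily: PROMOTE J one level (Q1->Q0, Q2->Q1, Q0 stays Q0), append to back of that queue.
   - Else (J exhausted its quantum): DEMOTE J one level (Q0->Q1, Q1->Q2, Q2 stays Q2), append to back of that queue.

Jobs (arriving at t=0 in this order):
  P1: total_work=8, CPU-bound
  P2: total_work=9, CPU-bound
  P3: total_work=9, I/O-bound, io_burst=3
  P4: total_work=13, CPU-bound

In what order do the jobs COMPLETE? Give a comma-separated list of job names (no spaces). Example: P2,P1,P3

t=0-2: P1@Q0 runs 2, rem=6, quantum used, demote→Q1. Q0=[P2,P3,P4] Q1=[P1] Q2=[]
t=2-4: P2@Q0 runs 2, rem=7, quantum used, demote→Q1. Q0=[P3,P4] Q1=[P1,P2] Q2=[]
t=4-6: P3@Q0 runs 2, rem=7, quantum used, demote→Q1. Q0=[P4] Q1=[P1,P2,P3] Q2=[]
t=6-8: P4@Q0 runs 2, rem=11, quantum used, demote→Q1. Q0=[] Q1=[P1,P2,P3,P4] Q2=[]
t=8-13: P1@Q1 runs 5, rem=1, quantum used, demote→Q2. Q0=[] Q1=[P2,P3,P4] Q2=[P1]
t=13-18: P2@Q1 runs 5, rem=2, quantum used, demote→Q2. Q0=[] Q1=[P3,P4] Q2=[P1,P2]
t=18-21: P3@Q1 runs 3, rem=4, I/O yield, promote→Q0. Q0=[P3] Q1=[P4] Q2=[P1,P2]
t=21-23: P3@Q0 runs 2, rem=2, quantum used, demote→Q1. Q0=[] Q1=[P4,P3] Q2=[P1,P2]
t=23-28: P4@Q1 runs 5, rem=6, quantum used, demote→Q2. Q0=[] Q1=[P3] Q2=[P1,P2,P4]
t=28-30: P3@Q1 runs 2, rem=0, completes. Q0=[] Q1=[] Q2=[P1,P2,P4]
t=30-31: P1@Q2 runs 1, rem=0, completes. Q0=[] Q1=[] Q2=[P2,P4]
t=31-33: P2@Q2 runs 2, rem=0, completes. Q0=[] Q1=[] Q2=[P4]
t=33-39: P4@Q2 runs 6, rem=0, completes. Q0=[] Q1=[] Q2=[]

Answer: P3,P1,P2,P4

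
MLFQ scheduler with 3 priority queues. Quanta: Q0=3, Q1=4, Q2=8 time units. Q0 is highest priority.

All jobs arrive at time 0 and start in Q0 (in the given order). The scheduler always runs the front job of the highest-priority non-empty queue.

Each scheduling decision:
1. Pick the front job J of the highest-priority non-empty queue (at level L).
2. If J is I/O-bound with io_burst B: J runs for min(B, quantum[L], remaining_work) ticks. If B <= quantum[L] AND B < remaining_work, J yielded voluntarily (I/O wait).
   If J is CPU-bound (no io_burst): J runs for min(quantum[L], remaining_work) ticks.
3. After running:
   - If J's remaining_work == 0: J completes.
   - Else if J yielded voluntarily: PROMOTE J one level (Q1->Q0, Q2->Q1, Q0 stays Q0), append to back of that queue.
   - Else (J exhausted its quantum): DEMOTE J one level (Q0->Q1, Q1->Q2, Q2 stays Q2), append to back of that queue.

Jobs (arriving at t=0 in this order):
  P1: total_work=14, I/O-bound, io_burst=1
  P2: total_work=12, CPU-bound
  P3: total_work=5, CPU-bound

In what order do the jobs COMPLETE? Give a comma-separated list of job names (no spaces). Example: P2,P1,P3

Answer: P1,P3,P2

Derivation:
t=0-1: P1@Q0 runs 1, rem=13, I/O yield, promote→Q0. Q0=[P2,P3,P1] Q1=[] Q2=[]
t=1-4: P2@Q0 runs 3, rem=9, quantum used, demote→Q1. Q0=[P3,P1] Q1=[P2] Q2=[]
t=4-7: P3@Q0 runs 3, rem=2, quantum used, demote→Q1. Q0=[P1] Q1=[P2,P3] Q2=[]
t=7-8: P1@Q0 runs 1, rem=12, I/O yield, promote→Q0. Q0=[P1] Q1=[P2,P3] Q2=[]
t=8-9: P1@Q0 runs 1, rem=11, I/O yield, promote→Q0. Q0=[P1] Q1=[P2,P3] Q2=[]
t=9-10: P1@Q0 runs 1, rem=10, I/O yield, promote→Q0. Q0=[P1] Q1=[P2,P3] Q2=[]
t=10-11: P1@Q0 runs 1, rem=9, I/O yield, promote→Q0. Q0=[P1] Q1=[P2,P3] Q2=[]
t=11-12: P1@Q0 runs 1, rem=8, I/O yield, promote→Q0. Q0=[P1] Q1=[P2,P3] Q2=[]
t=12-13: P1@Q0 runs 1, rem=7, I/O yield, promote→Q0. Q0=[P1] Q1=[P2,P3] Q2=[]
t=13-14: P1@Q0 runs 1, rem=6, I/O yield, promote→Q0. Q0=[P1] Q1=[P2,P3] Q2=[]
t=14-15: P1@Q0 runs 1, rem=5, I/O yield, promote→Q0. Q0=[P1] Q1=[P2,P3] Q2=[]
t=15-16: P1@Q0 runs 1, rem=4, I/O yield, promote→Q0. Q0=[P1] Q1=[P2,P3] Q2=[]
t=16-17: P1@Q0 runs 1, rem=3, I/O yield, promote→Q0. Q0=[P1] Q1=[P2,P3] Q2=[]
t=17-18: P1@Q0 runs 1, rem=2, I/O yield, promote→Q0. Q0=[P1] Q1=[P2,P3] Q2=[]
t=18-19: P1@Q0 runs 1, rem=1, I/O yield, promote→Q0. Q0=[P1] Q1=[P2,P3] Q2=[]
t=19-20: P1@Q0 runs 1, rem=0, completes. Q0=[] Q1=[P2,P3] Q2=[]
t=20-24: P2@Q1 runs 4, rem=5, quantum used, demote→Q2. Q0=[] Q1=[P3] Q2=[P2]
t=24-26: P3@Q1 runs 2, rem=0, completes. Q0=[] Q1=[] Q2=[P2]
t=26-31: P2@Q2 runs 5, rem=0, completes. Q0=[] Q1=[] Q2=[]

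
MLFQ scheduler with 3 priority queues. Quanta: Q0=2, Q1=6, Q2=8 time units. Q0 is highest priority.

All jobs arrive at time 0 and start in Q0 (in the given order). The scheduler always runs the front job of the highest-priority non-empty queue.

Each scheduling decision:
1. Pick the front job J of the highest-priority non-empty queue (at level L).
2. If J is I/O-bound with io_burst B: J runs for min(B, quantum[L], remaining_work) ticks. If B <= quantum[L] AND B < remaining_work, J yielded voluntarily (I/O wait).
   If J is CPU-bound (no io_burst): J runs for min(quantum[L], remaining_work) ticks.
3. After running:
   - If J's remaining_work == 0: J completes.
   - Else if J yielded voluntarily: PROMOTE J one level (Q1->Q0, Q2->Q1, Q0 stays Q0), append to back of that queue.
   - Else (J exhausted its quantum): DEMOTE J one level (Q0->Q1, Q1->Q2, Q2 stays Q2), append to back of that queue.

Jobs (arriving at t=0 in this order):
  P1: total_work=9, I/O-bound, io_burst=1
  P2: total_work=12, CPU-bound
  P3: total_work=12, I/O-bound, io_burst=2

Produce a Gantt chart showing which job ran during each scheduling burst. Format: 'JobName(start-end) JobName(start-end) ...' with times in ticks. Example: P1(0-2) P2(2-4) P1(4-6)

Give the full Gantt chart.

t=0-1: P1@Q0 runs 1, rem=8, I/O yield, promote→Q0. Q0=[P2,P3,P1] Q1=[] Q2=[]
t=1-3: P2@Q0 runs 2, rem=10, quantum used, demote→Q1. Q0=[P3,P1] Q1=[P2] Q2=[]
t=3-5: P3@Q0 runs 2, rem=10, I/O yield, promote→Q0. Q0=[P1,P3] Q1=[P2] Q2=[]
t=5-6: P1@Q0 runs 1, rem=7, I/O yield, promote→Q0. Q0=[P3,P1] Q1=[P2] Q2=[]
t=6-8: P3@Q0 runs 2, rem=8, I/O yield, promote→Q0. Q0=[P1,P3] Q1=[P2] Q2=[]
t=8-9: P1@Q0 runs 1, rem=6, I/O yield, promote→Q0. Q0=[P3,P1] Q1=[P2] Q2=[]
t=9-11: P3@Q0 runs 2, rem=6, I/O yield, promote→Q0. Q0=[P1,P3] Q1=[P2] Q2=[]
t=11-12: P1@Q0 runs 1, rem=5, I/O yield, promote→Q0. Q0=[P3,P1] Q1=[P2] Q2=[]
t=12-14: P3@Q0 runs 2, rem=4, I/O yield, promote→Q0. Q0=[P1,P3] Q1=[P2] Q2=[]
t=14-15: P1@Q0 runs 1, rem=4, I/O yield, promote→Q0. Q0=[P3,P1] Q1=[P2] Q2=[]
t=15-17: P3@Q0 runs 2, rem=2, I/O yield, promote→Q0. Q0=[P1,P3] Q1=[P2] Q2=[]
t=17-18: P1@Q0 runs 1, rem=3, I/O yield, promote→Q0. Q0=[P3,P1] Q1=[P2] Q2=[]
t=18-20: P3@Q0 runs 2, rem=0, completes. Q0=[P1] Q1=[P2] Q2=[]
t=20-21: P1@Q0 runs 1, rem=2, I/O yield, promote→Q0. Q0=[P1] Q1=[P2] Q2=[]
t=21-22: P1@Q0 runs 1, rem=1, I/O yield, promote→Q0. Q0=[P1] Q1=[P2] Q2=[]
t=22-23: P1@Q0 runs 1, rem=0, completes. Q0=[] Q1=[P2] Q2=[]
t=23-29: P2@Q1 runs 6, rem=4, quantum used, demote→Q2. Q0=[] Q1=[] Q2=[P2]
t=29-33: P2@Q2 runs 4, rem=0, completes. Q0=[] Q1=[] Q2=[]

Answer: P1(0-1) P2(1-3) P3(3-5) P1(5-6) P3(6-8) P1(8-9) P3(9-11) P1(11-12) P3(12-14) P1(14-15) P3(15-17) P1(17-18) P3(18-20) P1(20-21) P1(21-22) P1(22-23) P2(23-29) P2(29-33)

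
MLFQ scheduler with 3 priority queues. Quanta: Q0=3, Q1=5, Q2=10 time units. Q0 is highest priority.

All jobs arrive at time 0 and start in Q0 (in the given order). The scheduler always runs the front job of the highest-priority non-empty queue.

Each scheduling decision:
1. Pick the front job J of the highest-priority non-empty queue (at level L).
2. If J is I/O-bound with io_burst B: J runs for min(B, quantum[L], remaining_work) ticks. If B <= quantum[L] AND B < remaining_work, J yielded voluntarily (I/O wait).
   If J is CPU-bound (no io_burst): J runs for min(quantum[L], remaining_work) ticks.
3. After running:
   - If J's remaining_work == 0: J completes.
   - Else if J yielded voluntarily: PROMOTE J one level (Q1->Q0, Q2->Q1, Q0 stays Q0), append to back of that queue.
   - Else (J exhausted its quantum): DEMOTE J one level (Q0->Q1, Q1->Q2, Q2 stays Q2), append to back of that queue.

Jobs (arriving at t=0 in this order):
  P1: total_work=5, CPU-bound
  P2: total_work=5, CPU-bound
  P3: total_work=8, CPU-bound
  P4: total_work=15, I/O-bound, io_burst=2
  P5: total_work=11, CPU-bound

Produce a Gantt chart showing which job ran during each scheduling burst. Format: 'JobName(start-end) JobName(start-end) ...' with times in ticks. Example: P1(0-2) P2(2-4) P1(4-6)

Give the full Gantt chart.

Answer: P1(0-3) P2(3-6) P3(6-9) P4(9-11) P5(11-14) P4(14-16) P4(16-18) P4(18-20) P4(20-22) P4(22-24) P4(24-26) P4(26-27) P1(27-29) P2(29-31) P3(31-36) P5(36-41) P5(41-44)

Derivation:
t=0-3: P1@Q0 runs 3, rem=2, quantum used, demote→Q1. Q0=[P2,P3,P4,P5] Q1=[P1] Q2=[]
t=3-6: P2@Q0 runs 3, rem=2, quantum used, demote→Q1. Q0=[P3,P4,P5] Q1=[P1,P2] Q2=[]
t=6-9: P3@Q0 runs 3, rem=5, quantum used, demote→Q1. Q0=[P4,P5] Q1=[P1,P2,P3] Q2=[]
t=9-11: P4@Q0 runs 2, rem=13, I/O yield, promote→Q0. Q0=[P5,P4] Q1=[P1,P2,P3] Q2=[]
t=11-14: P5@Q0 runs 3, rem=8, quantum used, demote→Q1. Q0=[P4] Q1=[P1,P2,P3,P5] Q2=[]
t=14-16: P4@Q0 runs 2, rem=11, I/O yield, promote→Q0. Q0=[P4] Q1=[P1,P2,P3,P5] Q2=[]
t=16-18: P4@Q0 runs 2, rem=9, I/O yield, promote→Q0. Q0=[P4] Q1=[P1,P2,P3,P5] Q2=[]
t=18-20: P4@Q0 runs 2, rem=7, I/O yield, promote→Q0. Q0=[P4] Q1=[P1,P2,P3,P5] Q2=[]
t=20-22: P4@Q0 runs 2, rem=5, I/O yield, promote→Q0. Q0=[P4] Q1=[P1,P2,P3,P5] Q2=[]
t=22-24: P4@Q0 runs 2, rem=3, I/O yield, promote→Q0. Q0=[P4] Q1=[P1,P2,P3,P5] Q2=[]
t=24-26: P4@Q0 runs 2, rem=1, I/O yield, promote→Q0. Q0=[P4] Q1=[P1,P2,P3,P5] Q2=[]
t=26-27: P4@Q0 runs 1, rem=0, completes. Q0=[] Q1=[P1,P2,P3,P5] Q2=[]
t=27-29: P1@Q1 runs 2, rem=0, completes. Q0=[] Q1=[P2,P3,P5] Q2=[]
t=29-31: P2@Q1 runs 2, rem=0, completes. Q0=[] Q1=[P3,P5] Q2=[]
t=31-36: P3@Q1 runs 5, rem=0, completes. Q0=[] Q1=[P5] Q2=[]
t=36-41: P5@Q1 runs 5, rem=3, quantum used, demote→Q2. Q0=[] Q1=[] Q2=[P5]
t=41-44: P5@Q2 runs 3, rem=0, completes. Q0=[] Q1=[] Q2=[]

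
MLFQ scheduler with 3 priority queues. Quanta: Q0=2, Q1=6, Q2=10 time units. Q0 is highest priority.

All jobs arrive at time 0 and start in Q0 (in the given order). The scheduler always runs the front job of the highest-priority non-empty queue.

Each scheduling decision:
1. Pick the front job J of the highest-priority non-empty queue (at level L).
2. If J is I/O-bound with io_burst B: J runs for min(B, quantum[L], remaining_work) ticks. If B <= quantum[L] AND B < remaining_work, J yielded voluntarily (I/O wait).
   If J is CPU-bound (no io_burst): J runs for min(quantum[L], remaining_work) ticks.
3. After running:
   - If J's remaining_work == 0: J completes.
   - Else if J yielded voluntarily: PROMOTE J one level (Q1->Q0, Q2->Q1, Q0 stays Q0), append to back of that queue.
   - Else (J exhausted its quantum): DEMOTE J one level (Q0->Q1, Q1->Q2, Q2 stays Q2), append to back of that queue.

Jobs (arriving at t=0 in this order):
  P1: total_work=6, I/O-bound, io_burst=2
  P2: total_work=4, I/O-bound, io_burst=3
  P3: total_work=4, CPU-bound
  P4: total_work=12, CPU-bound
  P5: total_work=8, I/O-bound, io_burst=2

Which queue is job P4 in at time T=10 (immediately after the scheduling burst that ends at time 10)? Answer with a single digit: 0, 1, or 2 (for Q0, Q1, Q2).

t=0-2: P1@Q0 runs 2, rem=4, I/O yield, promote→Q0. Q0=[P2,P3,P4,P5,P1] Q1=[] Q2=[]
t=2-4: P2@Q0 runs 2, rem=2, quantum used, demote→Q1. Q0=[P3,P4,P5,P1] Q1=[P2] Q2=[]
t=4-6: P3@Q0 runs 2, rem=2, quantum used, demote→Q1. Q0=[P4,P5,P1] Q1=[P2,P3] Q2=[]
t=6-8: P4@Q0 runs 2, rem=10, quantum used, demote→Q1. Q0=[P5,P1] Q1=[P2,P3,P4] Q2=[]
t=8-10: P5@Q0 runs 2, rem=6, I/O yield, promote→Q0. Q0=[P1,P5] Q1=[P2,P3,P4] Q2=[]
t=10-12: P1@Q0 runs 2, rem=2, I/O yield, promote→Q0. Q0=[P5,P1] Q1=[P2,P3,P4] Q2=[]
t=12-14: P5@Q0 runs 2, rem=4, I/O yield, promote→Q0. Q0=[P1,P5] Q1=[P2,P3,P4] Q2=[]
t=14-16: P1@Q0 runs 2, rem=0, completes. Q0=[P5] Q1=[P2,P3,P4] Q2=[]
t=16-18: P5@Q0 runs 2, rem=2, I/O yield, promote→Q0. Q0=[P5] Q1=[P2,P3,P4] Q2=[]
t=18-20: P5@Q0 runs 2, rem=0, completes. Q0=[] Q1=[P2,P3,P4] Q2=[]
t=20-22: P2@Q1 runs 2, rem=0, completes. Q0=[] Q1=[P3,P4] Q2=[]
t=22-24: P3@Q1 runs 2, rem=0, completes. Q0=[] Q1=[P4] Q2=[]
t=24-30: P4@Q1 runs 6, rem=4, quantum used, demote→Q2. Q0=[] Q1=[] Q2=[P4]
t=30-34: P4@Q2 runs 4, rem=0, completes. Q0=[] Q1=[] Q2=[]

Answer: 1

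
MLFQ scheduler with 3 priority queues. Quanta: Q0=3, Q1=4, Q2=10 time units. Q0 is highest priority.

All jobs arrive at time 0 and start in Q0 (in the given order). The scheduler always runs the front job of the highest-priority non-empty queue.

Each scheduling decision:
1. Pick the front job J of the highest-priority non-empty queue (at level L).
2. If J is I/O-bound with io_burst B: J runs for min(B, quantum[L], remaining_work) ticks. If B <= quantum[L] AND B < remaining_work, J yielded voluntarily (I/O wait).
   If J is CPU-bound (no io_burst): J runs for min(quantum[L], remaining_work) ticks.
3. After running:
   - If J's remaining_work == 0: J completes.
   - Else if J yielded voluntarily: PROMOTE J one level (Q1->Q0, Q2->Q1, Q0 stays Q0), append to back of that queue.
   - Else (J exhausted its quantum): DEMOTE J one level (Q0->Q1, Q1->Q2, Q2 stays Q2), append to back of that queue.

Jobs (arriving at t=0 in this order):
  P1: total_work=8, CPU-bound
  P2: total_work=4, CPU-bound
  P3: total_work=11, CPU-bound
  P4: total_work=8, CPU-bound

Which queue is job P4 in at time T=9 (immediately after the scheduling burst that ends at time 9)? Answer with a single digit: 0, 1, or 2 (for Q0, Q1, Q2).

t=0-3: P1@Q0 runs 3, rem=5, quantum used, demote→Q1. Q0=[P2,P3,P4] Q1=[P1] Q2=[]
t=3-6: P2@Q0 runs 3, rem=1, quantum used, demote→Q1. Q0=[P3,P4] Q1=[P1,P2] Q2=[]
t=6-9: P3@Q0 runs 3, rem=8, quantum used, demote→Q1. Q0=[P4] Q1=[P1,P2,P3] Q2=[]
t=9-12: P4@Q0 runs 3, rem=5, quantum used, demote→Q1. Q0=[] Q1=[P1,P2,P3,P4] Q2=[]
t=12-16: P1@Q1 runs 4, rem=1, quantum used, demote→Q2. Q0=[] Q1=[P2,P3,P4] Q2=[P1]
t=16-17: P2@Q1 runs 1, rem=0, completes. Q0=[] Q1=[P3,P4] Q2=[P1]
t=17-21: P3@Q1 runs 4, rem=4, quantum used, demote→Q2. Q0=[] Q1=[P4] Q2=[P1,P3]
t=21-25: P4@Q1 runs 4, rem=1, quantum used, demote→Q2. Q0=[] Q1=[] Q2=[P1,P3,P4]
t=25-26: P1@Q2 runs 1, rem=0, completes. Q0=[] Q1=[] Q2=[P3,P4]
t=26-30: P3@Q2 runs 4, rem=0, completes. Q0=[] Q1=[] Q2=[P4]
t=30-31: P4@Q2 runs 1, rem=0, completes. Q0=[] Q1=[] Q2=[]

Answer: 0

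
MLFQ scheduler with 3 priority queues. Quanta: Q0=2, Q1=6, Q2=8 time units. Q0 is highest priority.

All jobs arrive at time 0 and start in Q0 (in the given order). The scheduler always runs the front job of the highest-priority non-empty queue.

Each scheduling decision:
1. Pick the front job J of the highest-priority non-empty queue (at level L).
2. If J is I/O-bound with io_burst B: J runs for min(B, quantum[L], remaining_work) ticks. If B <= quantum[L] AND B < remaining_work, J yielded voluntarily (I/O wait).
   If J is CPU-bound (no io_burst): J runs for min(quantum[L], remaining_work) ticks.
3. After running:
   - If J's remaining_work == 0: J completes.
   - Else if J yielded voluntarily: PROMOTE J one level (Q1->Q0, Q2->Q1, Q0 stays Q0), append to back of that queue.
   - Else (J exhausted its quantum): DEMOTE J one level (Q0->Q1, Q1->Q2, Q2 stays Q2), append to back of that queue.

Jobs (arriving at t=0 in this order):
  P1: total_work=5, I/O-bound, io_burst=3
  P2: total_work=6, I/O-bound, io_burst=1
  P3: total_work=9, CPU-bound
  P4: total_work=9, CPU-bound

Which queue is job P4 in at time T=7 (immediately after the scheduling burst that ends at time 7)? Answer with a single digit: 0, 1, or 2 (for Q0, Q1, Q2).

t=0-2: P1@Q0 runs 2, rem=3, quantum used, demote→Q1. Q0=[P2,P3,P4] Q1=[P1] Q2=[]
t=2-3: P2@Q0 runs 1, rem=5, I/O yield, promote→Q0. Q0=[P3,P4,P2] Q1=[P1] Q2=[]
t=3-5: P3@Q0 runs 2, rem=7, quantum used, demote→Q1. Q0=[P4,P2] Q1=[P1,P3] Q2=[]
t=5-7: P4@Q0 runs 2, rem=7, quantum used, demote→Q1. Q0=[P2] Q1=[P1,P3,P4] Q2=[]
t=7-8: P2@Q0 runs 1, rem=4, I/O yield, promote→Q0. Q0=[P2] Q1=[P1,P3,P4] Q2=[]
t=8-9: P2@Q0 runs 1, rem=3, I/O yield, promote→Q0. Q0=[P2] Q1=[P1,P3,P4] Q2=[]
t=9-10: P2@Q0 runs 1, rem=2, I/O yield, promote→Q0. Q0=[P2] Q1=[P1,P3,P4] Q2=[]
t=10-11: P2@Q0 runs 1, rem=1, I/O yield, promote→Q0. Q0=[P2] Q1=[P1,P3,P4] Q2=[]
t=11-12: P2@Q0 runs 1, rem=0, completes. Q0=[] Q1=[P1,P3,P4] Q2=[]
t=12-15: P1@Q1 runs 3, rem=0, completes. Q0=[] Q1=[P3,P4] Q2=[]
t=15-21: P3@Q1 runs 6, rem=1, quantum used, demote→Q2. Q0=[] Q1=[P4] Q2=[P3]
t=21-27: P4@Q1 runs 6, rem=1, quantum used, demote→Q2. Q0=[] Q1=[] Q2=[P3,P4]
t=27-28: P3@Q2 runs 1, rem=0, completes. Q0=[] Q1=[] Q2=[P4]
t=28-29: P4@Q2 runs 1, rem=0, completes. Q0=[] Q1=[] Q2=[]

Answer: 1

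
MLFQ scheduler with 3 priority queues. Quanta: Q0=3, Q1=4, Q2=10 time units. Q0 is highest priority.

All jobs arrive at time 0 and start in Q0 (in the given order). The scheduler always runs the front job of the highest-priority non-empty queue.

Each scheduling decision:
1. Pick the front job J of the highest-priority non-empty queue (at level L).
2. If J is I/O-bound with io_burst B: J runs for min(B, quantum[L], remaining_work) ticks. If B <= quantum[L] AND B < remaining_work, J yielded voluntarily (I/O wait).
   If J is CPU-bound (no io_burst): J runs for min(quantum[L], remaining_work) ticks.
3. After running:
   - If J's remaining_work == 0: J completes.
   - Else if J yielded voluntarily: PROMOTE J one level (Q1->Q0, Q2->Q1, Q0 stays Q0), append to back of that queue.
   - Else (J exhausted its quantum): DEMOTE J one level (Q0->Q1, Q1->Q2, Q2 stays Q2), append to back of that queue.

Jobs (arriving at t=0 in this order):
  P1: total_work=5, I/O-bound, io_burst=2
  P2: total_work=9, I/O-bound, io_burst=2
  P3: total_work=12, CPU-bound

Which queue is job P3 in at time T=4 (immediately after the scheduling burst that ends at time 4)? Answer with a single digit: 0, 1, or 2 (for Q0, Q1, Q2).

t=0-2: P1@Q0 runs 2, rem=3, I/O yield, promote→Q0. Q0=[P2,P3,P1] Q1=[] Q2=[]
t=2-4: P2@Q0 runs 2, rem=7, I/O yield, promote→Q0. Q0=[P3,P1,P2] Q1=[] Q2=[]
t=4-7: P3@Q0 runs 3, rem=9, quantum used, demote→Q1. Q0=[P1,P2] Q1=[P3] Q2=[]
t=7-9: P1@Q0 runs 2, rem=1, I/O yield, promote→Q0. Q0=[P2,P1] Q1=[P3] Q2=[]
t=9-11: P2@Q0 runs 2, rem=5, I/O yield, promote→Q0. Q0=[P1,P2] Q1=[P3] Q2=[]
t=11-12: P1@Q0 runs 1, rem=0, completes. Q0=[P2] Q1=[P3] Q2=[]
t=12-14: P2@Q0 runs 2, rem=3, I/O yield, promote→Q0. Q0=[P2] Q1=[P3] Q2=[]
t=14-16: P2@Q0 runs 2, rem=1, I/O yield, promote→Q0. Q0=[P2] Q1=[P3] Q2=[]
t=16-17: P2@Q0 runs 1, rem=0, completes. Q0=[] Q1=[P3] Q2=[]
t=17-21: P3@Q1 runs 4, rem=5, quantum used, demote→Q2. Q0=[] Q1=[] Q2=[P3]
t=21-26: P3@Q2 runs 5, rem=0, completes. Q0=[] Q1=[] Q2=[]

Answer: 0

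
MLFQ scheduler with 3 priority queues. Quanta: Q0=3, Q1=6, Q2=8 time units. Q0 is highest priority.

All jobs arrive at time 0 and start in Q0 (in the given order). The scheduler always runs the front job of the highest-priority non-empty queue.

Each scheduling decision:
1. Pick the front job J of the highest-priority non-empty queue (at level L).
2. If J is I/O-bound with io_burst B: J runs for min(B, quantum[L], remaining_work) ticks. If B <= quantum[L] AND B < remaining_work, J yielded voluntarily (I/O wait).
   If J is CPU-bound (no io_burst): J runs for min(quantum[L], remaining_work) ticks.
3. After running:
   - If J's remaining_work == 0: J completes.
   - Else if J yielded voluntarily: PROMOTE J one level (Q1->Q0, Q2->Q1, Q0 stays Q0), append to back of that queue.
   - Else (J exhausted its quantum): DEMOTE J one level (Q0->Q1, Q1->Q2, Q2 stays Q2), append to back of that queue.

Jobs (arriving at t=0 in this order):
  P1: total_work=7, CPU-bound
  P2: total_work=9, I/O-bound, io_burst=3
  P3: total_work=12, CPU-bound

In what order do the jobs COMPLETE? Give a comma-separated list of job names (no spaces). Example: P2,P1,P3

t=0-3: P1@Q0 runs 3, rem=4, quantum used, demote→Q1. Q0=[P2,P3] Q1=[P1] Q2=[]
t=3-6: P2@Q0 runs 3, rem=6, I/O yield, promote→Q0. Q0=[P3,P2] Q1=[P1] Q2=[]
t=6-9: P3@Q0 runs 3, rem=9, quantum used, demote→Q1. Q0=[P2] Q1=[P1,P3] Q2=[]
t=9-12: P2@Q0 runs 3, rem=3, I/O yield, promote→Q0. Q0=[P2] Q1=[P1,P3] Q2=[]
t=12-15: P2@Q0 runs 3, rem=0, completes. Q0=[] Q1=[P1,P3] Q2=[]
t=15-19: P1@Q1 runs 4, rem=0, completes. Q0=[] Q1=[P3] Q2=[]
t=19-25: P3@Q1 runs 6, rem=3, quantum used, demote→Q2. Q0=[] Q1=[] Q2=[P3]
t=25-28: P3@Q2 runs 3, rem=0, completes. Q0=[] Q1=[] Q2=[]

Answer: P2,P1,P3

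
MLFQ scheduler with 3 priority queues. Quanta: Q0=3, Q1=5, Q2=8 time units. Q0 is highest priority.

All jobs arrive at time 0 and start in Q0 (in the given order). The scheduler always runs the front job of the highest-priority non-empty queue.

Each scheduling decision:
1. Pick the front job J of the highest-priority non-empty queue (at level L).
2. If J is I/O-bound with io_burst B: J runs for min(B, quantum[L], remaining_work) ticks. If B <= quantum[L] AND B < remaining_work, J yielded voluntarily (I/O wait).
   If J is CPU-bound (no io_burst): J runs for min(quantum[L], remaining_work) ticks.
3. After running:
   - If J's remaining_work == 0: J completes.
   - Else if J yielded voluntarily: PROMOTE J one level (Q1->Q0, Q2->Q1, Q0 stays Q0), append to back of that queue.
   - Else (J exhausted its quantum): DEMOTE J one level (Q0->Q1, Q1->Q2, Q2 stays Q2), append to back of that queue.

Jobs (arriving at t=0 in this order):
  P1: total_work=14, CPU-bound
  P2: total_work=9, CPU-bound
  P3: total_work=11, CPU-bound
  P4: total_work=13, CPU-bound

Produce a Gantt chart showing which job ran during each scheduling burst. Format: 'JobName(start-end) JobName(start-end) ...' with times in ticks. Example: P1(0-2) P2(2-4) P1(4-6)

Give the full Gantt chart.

t=0-3: P1@Q0 runs 3, rem=11, quantum used, demote→Q1. Q0=[P2,P3,P4] Q1=[P1] Q2=[]
t=3-6: P2@Q0 runs 3, rem=6, quantum used, demote→Q1. Q0=[P3,P4] Q1=[P1,P2] Q2=[]
t=6-9: P3@Q0 runs 3, rem=8, quantum used, demote→Q1. Q0=[P4] Q1=[P1,P2,P3] Q2=[]
t=9-12: P4@Q0 runs 3, rem=10, quantum used, demote→Q1. Q0=[] Q1=[P1,P2,P3,P4] Q2=[]
t=12-17: P1@Q1 runs 5, rem=6, quantum used, demote→Q2. Q0=[] Q1=[P2,P3,P4] Q2=[P1]
t=17-22: P2@Q1 runs 5, rem=1, quantum used, demote→Q2. Q0=[] Q1=[P3,P4] Q2=[P1,P2]
t=22-27: P3@Q1 runs 5, rem=3, quantum used, demote→Q2. Q0=[] Q1=[P4] Q2=[P1,P2,P3]
t=27-32: P4@Q1 runs 5, rem=5, quantum used, demote→Q2. Q0=[] Q1=[] Q2=[P1,P2,P3,P4]
t=32-38: P1@Q2 runs 6, rem=0, completes. Q0=[] Q1=[] Q2=[P2,P3,P4]
t=38-39: P2@Q2 runs 1, rem=0, completes. Q0=[] Q1=[] Q2=[P3,P4]
t=39-42: P3@Q2 runs 3, rem=0, completes. Q0=[] Q1=[] Q2=[P4]
t=42-47: P4@Q2 runs 5, rem=0, completes. Q0=[] Q1=[] Q2=[]

Answer: P1(0-3) P2(3-6) P3(6-9) P4(9-12) P1(12-17) P2(17-22) P3(22-27) P4(27-32) P1(32-38) P2(38-39) P3(39-42) P4(42-47)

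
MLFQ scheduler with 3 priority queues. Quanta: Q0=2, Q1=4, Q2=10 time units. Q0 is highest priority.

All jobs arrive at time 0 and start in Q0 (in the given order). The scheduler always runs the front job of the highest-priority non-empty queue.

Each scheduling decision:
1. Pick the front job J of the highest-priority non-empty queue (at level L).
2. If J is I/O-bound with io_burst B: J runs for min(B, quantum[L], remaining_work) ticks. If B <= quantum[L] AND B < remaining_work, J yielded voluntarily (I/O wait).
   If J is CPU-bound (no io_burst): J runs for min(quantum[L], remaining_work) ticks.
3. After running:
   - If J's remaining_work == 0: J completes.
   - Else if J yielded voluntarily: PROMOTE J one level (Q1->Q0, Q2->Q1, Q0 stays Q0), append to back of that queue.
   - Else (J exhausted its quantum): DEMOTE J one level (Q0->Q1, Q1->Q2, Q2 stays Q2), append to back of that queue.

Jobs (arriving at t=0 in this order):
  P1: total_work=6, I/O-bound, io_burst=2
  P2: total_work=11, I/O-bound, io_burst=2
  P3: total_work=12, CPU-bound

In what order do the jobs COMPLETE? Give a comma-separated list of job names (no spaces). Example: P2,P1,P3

t=0-2: P1@Q0 runs 2, rem=4, I/O yield, promote→Q0. Q0=[P2,P3,P1] Q1=[] Q2=[]
t=2-4: P2@Q0 runs 2, rem=9, I/O yield, promote→Q0. Q0=[P3,P1,P2] Q1=[] Q2=[]
t=4-6: P3@Q0 runs 2, rem=10, quantum used, demote→Q1. Q0=[P1,P2] Q1=[P3] Q2=[]
t=6-8: P1@Q0 runs 2, rem=2, I/O yield, promote→Q0. Q0=[P2,P1] Q1=[P3] Q2=[]
t=8-10: P2@Q0 runs 2, rem=7, I/O yield, promote→Q0. Q0=[P1,P2] Q1=[P3] Q2=[]
t=10-12: P1@Q0 runs 2, rem=0, completes. Q0=[P2] Q1=[P3] Q2=[]
t=12-14: P2@Q0 runs 2, rem=5, I/O yield, promote→Q0. Q0=[P2] Q1=[P3] Q2=[]
t=14-16: P2@Q0 runs 2, rem=3, I/O yield, promote→Q0. Q0=[P2] Q1=[P3] Q2=[]
t=16-18: P2@Q0 runs 2, rem=1, I/O yield, promote→Q0. Q0=[P2] Q1=[P3] Q2=[]
t=18-19: P2@Q0 runs 1, rem=0, completes. Q0=[] Q1=[P3] Q2=[]
t=19-23: P3@Q1 runs 4, rem=6, quantum used, demote→Q2. Q0=[] Q1=[] Q2=[P3]
t=23-29: P3@Q2 runs 6, rem=0, completes. Q0=[] Q1=[] Q2=[]

Answer: P1,P2,P3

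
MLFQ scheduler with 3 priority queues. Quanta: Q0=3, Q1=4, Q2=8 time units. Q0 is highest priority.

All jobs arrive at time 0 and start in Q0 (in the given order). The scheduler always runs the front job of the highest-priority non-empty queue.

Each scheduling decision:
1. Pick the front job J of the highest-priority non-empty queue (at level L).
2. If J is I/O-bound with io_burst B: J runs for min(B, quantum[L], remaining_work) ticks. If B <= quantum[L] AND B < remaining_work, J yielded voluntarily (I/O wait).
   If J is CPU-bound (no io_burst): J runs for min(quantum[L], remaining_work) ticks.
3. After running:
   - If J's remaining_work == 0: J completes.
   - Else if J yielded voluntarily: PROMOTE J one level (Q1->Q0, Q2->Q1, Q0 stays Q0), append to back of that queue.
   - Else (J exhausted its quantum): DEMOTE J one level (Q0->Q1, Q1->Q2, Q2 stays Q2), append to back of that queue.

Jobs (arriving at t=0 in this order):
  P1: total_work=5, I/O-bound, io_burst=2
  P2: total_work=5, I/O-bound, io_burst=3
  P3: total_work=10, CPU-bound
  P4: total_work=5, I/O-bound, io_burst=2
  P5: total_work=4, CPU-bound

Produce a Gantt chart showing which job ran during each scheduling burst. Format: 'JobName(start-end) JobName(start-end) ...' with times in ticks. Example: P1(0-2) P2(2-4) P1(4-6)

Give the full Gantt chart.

t=0-2: P1@Q0 runs 2, rem=3, I/O yield, promote→Q0. Q0=[P2,P3,P4,P5,P1] Q1=[] Q2=[]
t=2-5: P2@Q0 runs 3, rem=2, I/O yield, promote→Q0. Q0=[P3,P4,P5,P1,P2] Q1=[] Q2=[]
t=5-8: P3@Q0 runs 3, rem=7, quantum used, demote→Q1. Q0=[P4,P5,P1,P2] Q1=[P3] Q2=[]
t=8-10: P4@Q0 runs 2, rem=3, I/O yield, promote→Q0. Q0=[P5,P1,P2,P4] Q1=[P3] Q2=[]
t=10-13: P5@Q0 runs 3, rem=1, quantum used, demote→Q1. Q0=[P1,P2,P4] Q1=[P3,P5] Q2=[]
t=13-15: P1@Q0 runs 2, rem=1, I/O yield, promote→Q0. Q0=[P2,P4,P1] Q1=[P3,P5] Q2=[]
t=15-17: P2@Q0 runs 2, rem=0, completes. Q0=[P4,P1] Q1=[P3,P5] Q2=[]
t=17-19: P4@Q0 runs 2, rem=1, I/O yield, promote→Q0. Q0=[P1,P4] Q1=[P3,P5] Q2=[]
t=19-20: P1@Q0 runs 1, rem=0, completes. Q0=[P4] Q1=[P3,P5] Q2=[]
t=20-21: P4@Q0 runs 1, rem=0, completes. Q0=[] Q1=[P3,P5] Q2=[]
t=21-25: P3@Q1 runs 4, rem=3, quantum used, demote→Q2. Q0=[] Q1=[P5] Q2=[P3]
t=25-26: P5@Q1 runs 1, rem=0, completes. Q0=[] Q1=[] Q2=[P3]
t=26-29: P3@Q2 runs 3, rem=0, completes. Q0=[] Q1=[] Q2=[]

Answer: P1(0-2) P2(2-5) P3(5-8) P4(8-10) P5(10-13) P1(13-15) P2(15-17) P4(17-19) P1(19-20) P4(20-21) P3(21-25) P5(25-26) P3(26-29)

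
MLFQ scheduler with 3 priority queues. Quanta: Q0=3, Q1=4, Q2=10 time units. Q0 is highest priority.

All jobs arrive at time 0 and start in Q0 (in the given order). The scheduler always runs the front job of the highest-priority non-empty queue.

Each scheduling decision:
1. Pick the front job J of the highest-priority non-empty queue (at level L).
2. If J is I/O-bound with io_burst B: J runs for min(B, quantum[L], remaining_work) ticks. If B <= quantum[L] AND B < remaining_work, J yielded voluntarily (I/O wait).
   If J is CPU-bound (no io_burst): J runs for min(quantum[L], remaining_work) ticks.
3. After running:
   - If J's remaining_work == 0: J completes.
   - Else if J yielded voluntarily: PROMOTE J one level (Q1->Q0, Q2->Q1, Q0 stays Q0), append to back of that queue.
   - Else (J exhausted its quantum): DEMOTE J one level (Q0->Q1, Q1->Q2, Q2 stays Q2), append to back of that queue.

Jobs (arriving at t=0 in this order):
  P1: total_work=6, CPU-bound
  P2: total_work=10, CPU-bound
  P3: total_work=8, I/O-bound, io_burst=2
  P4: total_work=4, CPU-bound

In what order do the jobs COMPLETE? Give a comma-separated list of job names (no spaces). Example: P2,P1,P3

t=0-3: P1@Q0 runs 3, rem=3, quantum used, demote→Q1. Q0=[P2,P3,P4] Q1=[P1] Q2=[]
t=3-6: P2@Q0 runs 3, rem=7, quantum used, demote→Q1. Q0=[P3,P4] Q1=[P1,P2] Q2=[]
t=6-8: P3@Q0 runs 2, rem=6, I/O yield, promote→Q0. Q0=[P4,P3] Q1=[P1,P2] Q2=[]
t=8-11: P4@Q0 runs 3, rem=1, quantum used, demote→Q1. Q0=[P3] Q1=[P1,P2,P4] Q2=[]
t=11-13: P3@Q0 runs 2, rem=4, I/O yield, promote→Q0. Q0=[P3] Q1=[P1,P2,P4] Q2=[]
t=13-15: P3@Q0 runs 2, rem=2, I/O yield, promote→Q0. Q0=[P3] Q1=[P1,P2,P4] Q2=[]
t=15-17: P3@Q0 runs 2, rem=0, completes. Q0=[] Q1=[P1,P2,P4] Q2=[]
t=17-20: P1@Q1 runs 3, rem=0, completes. Q0=[] Q1=[P2,P4] Q2=[]
t=20-24: P2@Q1 runs 4, rem=3, quantum used, demote→Q2. Q0=[] Q1=[P4] Q2=[P2]
t=24-25: P4@Q1 runs 1, rem=0, completes. Q0=[] Q1=[] Q2=[P2]
t=25-28: P2@Q2 runs 3, rem=0, completes. Q0=[] Q1=[] Q2=[]

Answer: P3,P1,P4,P2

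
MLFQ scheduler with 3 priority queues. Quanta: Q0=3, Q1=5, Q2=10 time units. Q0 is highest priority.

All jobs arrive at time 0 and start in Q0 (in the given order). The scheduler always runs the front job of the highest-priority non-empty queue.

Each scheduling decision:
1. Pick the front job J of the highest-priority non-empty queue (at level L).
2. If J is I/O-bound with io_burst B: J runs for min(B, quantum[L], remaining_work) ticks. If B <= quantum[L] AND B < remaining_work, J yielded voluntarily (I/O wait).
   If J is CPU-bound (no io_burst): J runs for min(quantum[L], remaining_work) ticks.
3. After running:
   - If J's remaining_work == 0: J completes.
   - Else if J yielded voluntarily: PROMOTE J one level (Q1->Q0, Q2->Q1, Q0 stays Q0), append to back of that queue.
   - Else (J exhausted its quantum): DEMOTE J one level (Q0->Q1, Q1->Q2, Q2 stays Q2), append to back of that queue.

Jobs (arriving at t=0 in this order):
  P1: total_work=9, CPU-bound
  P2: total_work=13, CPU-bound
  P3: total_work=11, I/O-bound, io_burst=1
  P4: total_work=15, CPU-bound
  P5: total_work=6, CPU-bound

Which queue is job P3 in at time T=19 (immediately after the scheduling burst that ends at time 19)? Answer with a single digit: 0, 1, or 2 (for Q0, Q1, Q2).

t=0-3: P1@Q0 runs 3, rem=6, quantum used, demote→Q1. Q0=[P2,P3,P4,P5] Q1=[P1] Q2=[]
t=3-6: P2@Q0 runs 3, rem=10, quantum used, demote→Q1. Q0=[P3,P4,P5] Q1=[P1,P2] Q2=[]
t=6-7: P3@Q0 runs 1, rem=10, I/O yield, promote→Q0. Q0=[P4,P5,P3] Q1=[P1,P2] Q2=[]
t=7-10: P4@Q0 runs 3, rem=12, quantum used, demote→Q1. Q0=[P5,P3] Q1=[P1,P2,P4] Q2=[]
t=10-13: P5@Q0 runs 3, rem=3, quantum used, demote→Q1. Q0=[P3] Q1=[P1,P2,P4,P5] Q2=[]
t=13-14: P3@Q0 runs 1, rem=9, I/O yield, promote→Q0. Q0=[P3] Q1=[P1,P2,P4,P5] Q2=[]
t=14-15: P3@Q0 runs 1, rem=8, I/O yield, promote→Q0. Q0=[P3] Q1=[P1,P2,P4,P5] Q2=[]
t=15-16: P3@Q0 runs 1, rem=7, I/O yield, promote→Q0. Q0=[P3] Q1=[P1,P2,P4,P5] Q2=[]
t=16-17: P3@Q0 runs 1, rem=6, I/O yield, promote→Q0. Q0=[P3] Q1=[P1,P2,P4,P5] Q2=[]
t=17-18: P3@Q0 runs 1, rem=5, I/O yield, promote→Q0. Q0=[P3] Q1=[P1,P2,P4,P5] Q2=[]
t=18-19: P3@Q0 runs 1, rem=4, I/O yield, promote→Q0. Q0=[P3] Q1=[P1,P2,P4,P5] Q2=[]
t=19-20: P3@Q0 runs 1, rem=3, I/O yield, promote→Q0. Q0=[P3] Q1=[P1,P2,P4,P5] Q2=[]
t=20-21: P3@Q0 runs 1, rem=2, I/O yield, promote→Q0. Q0=[P3] Q1=[P1,P2,P4,P5] Q2=[]
t=21-22: P3@Q0 runs 1, rem=1, I/O yield, promote→Q0. Q0=[P3] Q1=[P1,P2,P4,P5] Q2=[]
t=22-23: P3@Q0 runs 1, rem=0, completes. Q0=[] Q1=[P1,P2,P4,P5] Q2=[]
t=23-28: P1@Q1 runs 5, rem=1, quantum used, demote→Q2. Q0=[] Q1=[P2,P4,P5] Q2=[P1]
t=28-33: P2@Q1 runs 5, rem=5, quantum used, demote→Q2. Q0=[] Q1=[P4,P5] Q2=[P1,P2]
t=33-38: P4@Q1 runs 5, rem=7, quantum used, demote→Q2. Q0=[] Q1=[P5] Q2=[P1,P2,P4]
t=38-41: P5@Q1 runs 3, rem=0, completes. Q0=[] Q1=[] Q2=[P1,P2,P4]
t=41-42: P1@Q2 runs 1, rem=0, completes. Q0=[] Q1=[] Q2=[P2,P4]
t=42-47: P2@Q2 runs 5, rem=0, completes. Q0=[] Q1=[] Q2=[P4]
t=47-54: P4@Q2 runs 7, rem=0, completes. Q0=[] Q1=[] Q2=[]

Answer: 0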